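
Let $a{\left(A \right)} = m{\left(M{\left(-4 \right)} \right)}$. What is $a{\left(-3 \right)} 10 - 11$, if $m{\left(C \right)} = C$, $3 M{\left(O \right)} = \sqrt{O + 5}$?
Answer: $- \frac{23}{3} \approx -7.6667$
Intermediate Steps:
$M{\left(O \right)} = \frac{\sqrt{5 + O}}{3}$ ($M{\left(O \right)} = \frac{\sqrt{O + 5}}{3} = \frac{\sqrt{5 + O}}{3}$)
$a{\left(A \right)} = \frac{1}{3}$ ($a{\left(A \right)} = \frac{\sqrt{5 - 4}}{3} = \frac{\sqrt{1}}{3} = \frac{1}{3} \cdot 1 = \frac{1}{3}$)
$a{\left(-3 \right)} 10 - 11 = \frac{1}{3} \cdot 10 - 11 = \frac{10}{3} - 11 = - \frac{23}{3}$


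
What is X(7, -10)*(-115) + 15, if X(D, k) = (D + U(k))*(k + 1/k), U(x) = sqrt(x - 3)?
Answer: 16291/2 + 2323*I*sqrt(13)/2 ≈ 8145.5 + 4187.9*I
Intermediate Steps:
U(x) = sqrt(-3 + x)
X(D, k) = (D + sqrt(-3 + k))*(k + 1/k)
X(7, -10)*(-115) + 15 = ((7 + sqrt(-3 - 10) + (-10)**2*(7 + sqrt(-3 - 10)))/(-10))*(-115) + 15 = -(7 + sqrt(-13) + 100*(7 + sqrt(-13)))/10*(-115) + 15 = -(7 + I*sqrt(13) + 100*(7 + I*sqrt(13)))/10*(-115) + 15 = -(7 + I*sqrt(13) + (700 + 100*I*sqrt(13)))/10*(-115) + 15 = -(707 + 101*I*sqrt(13))/10*(-115) + 15 = (-707/10 - 101*I*sqrt(13)/10)*(-115) + 15 = (16261/2 + 2323*I*sqrt(13)/2) + 15 = 16291/2 + 2323*I*sqrt(13)/2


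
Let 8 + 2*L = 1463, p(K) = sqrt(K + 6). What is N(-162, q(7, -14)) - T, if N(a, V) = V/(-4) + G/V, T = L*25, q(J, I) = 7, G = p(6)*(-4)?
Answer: -72757/4 - 8*sqrt(3)/7 ≈ -18191.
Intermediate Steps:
p(K) = sqrt(6 + K)
L = 1455/2 (L = -4 + (1/2)*1463 = -4 + 1463/2 = 1455/2 ≈ 727.50)
G = -8*sqrt(3) (G = sqrt(6 + 6)*(-4) = sqrt(12)*(-4) = (2*sqrt(3))*(-4) = -8*sqrt(3) ≈ -13.856)
T = 36375/2 (T = (1455/2)*25 = 36375/2 ≈ 18188.)
N(a, V) = -V/4 - 8*sqrt(3)/V (N(a, V) = V/(-4) + (-8*sqrt(3))/V = V*(-1/4) - 8*sqrt(3)/V = -V/4 - 8*sqrt(3)/V)
N(-162, q(7, -14)) - T = (-1/4*7 - 8*sqrt(3)/7) - 1*36375/2 = (-7/4 - 8*sqrt(3)*1/7) - 36375/2 = (-7/4 - 8*sqrt(3)/7) - 36375/2 = -72757/4 - 8*sqrt(3)/7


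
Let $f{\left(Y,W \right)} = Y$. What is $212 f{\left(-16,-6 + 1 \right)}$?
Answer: $-3392$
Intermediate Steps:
$212 f{\left(-16,-6 + 1 \right)} = 212 \left(-16\right) = -3392$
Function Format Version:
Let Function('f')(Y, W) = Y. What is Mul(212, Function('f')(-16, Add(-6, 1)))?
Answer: -3392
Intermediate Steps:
Mul(212, Function('f')(-16, Add(-6, 1))) = Mul(212, -16) = -3392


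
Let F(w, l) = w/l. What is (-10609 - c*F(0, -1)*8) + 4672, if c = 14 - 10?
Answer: -5937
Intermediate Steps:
c = 4
(-10609 - c*F(0, -1)*8) + 4672 = (-10609 - 4*(0/(-1))*8) + 4672 = (-10609 - 4*(0*(-1))*8) + 4672 = (-10609 - 4*0*8) + 4672 = (-10609 - 0*8) + 4672 = (-10609 - 1*0) + 4672 = (-10609 + 0) + 4672 = -10609 + 4672 = -5937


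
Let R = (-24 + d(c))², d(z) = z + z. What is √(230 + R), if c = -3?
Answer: √1130 ≈ 33.615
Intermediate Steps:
d(z) = 2*z
R = 900 (R = (-24 + 2*(-3))² = (-24 - 6)² = (-30)² = 900)
√(230 + R) = √(230 + 900) = √1130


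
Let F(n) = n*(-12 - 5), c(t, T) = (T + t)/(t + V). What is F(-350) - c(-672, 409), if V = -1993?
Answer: 15856487/2665 ≈ 5949.9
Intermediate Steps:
c(t, T) = (T + t)/(-1993 + t) (c(t, T) = (T + t)/(t - 1993) = (T + t)/(-1993 + t))
F(n) = -17*n (F(n) = n*(-17) = -17*n)
F(-350) - c(-672, 409) = -17*(-350) - (409 - 672)/(-1993 - 672) = 5950 - (-263)/(-2665) = 5950 - (-1)*(-263)/2665 = 5950 - 1*263/2665 = 5950 - 263/2665 = 15856487/2665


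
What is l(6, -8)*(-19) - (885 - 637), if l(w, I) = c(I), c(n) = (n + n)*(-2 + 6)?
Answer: 968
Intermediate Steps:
c(n) = 8*n (c(n) = (2*n)*4 = 8*n)
l(w, I) = 8*I
l(6, -8)*(-19) - (885 - 637) = (8*(-8))*(-19) - (885 - 637) = -64*(-19) - 1*248 = 1216 - 248 = 968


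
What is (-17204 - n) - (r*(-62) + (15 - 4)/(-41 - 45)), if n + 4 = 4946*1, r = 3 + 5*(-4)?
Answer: -1995189/86 ≈ -23200.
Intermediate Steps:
r = -17 (r = 3 - 20 = -17)
n = 4942 (n = -4 + 4946*1 = -4 + 4946 = 4942)
(-17204 - n) - (r*(-62) + (15 - 4)/(-41 - 45)) = (-17204 - 1*4942) - (-17*(-62) + (15 - 4)/(-41 - 45)) = (-17204 - 4942) - (1054 + 11/(-86)) = -22146 - (1054 + 11*(-1/86)) = -22146 - (1054 - 11/86) = -22146 - 1*90633/86 = -22146 - 90633/86 = -1995189/86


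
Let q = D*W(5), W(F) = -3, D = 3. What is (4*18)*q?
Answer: -648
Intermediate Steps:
q = -9 (q = 3*(-3) = -9)
(4*18)*q = (4*18)*(-9) = 72*(-9) = -648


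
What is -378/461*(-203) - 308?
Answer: -65254/461 ≈ -141.55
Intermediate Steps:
-378/461*(-203) - 308 = 76734/461 - 308 = -65254/461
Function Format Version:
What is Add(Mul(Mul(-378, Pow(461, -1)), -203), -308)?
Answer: Rational(-65254, 461) ≈ -141.55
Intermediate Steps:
Add(Mul(Mul(-378, Pow(461, -1)), -203), -308) = Add(Mul(Mul(-378, Rational(1, 461)), -203), -308) = Add(Mul(Rational(-378, 461), -203), -308) = Add(Rational(76734, 461), -308) = Rational(-65254, 461)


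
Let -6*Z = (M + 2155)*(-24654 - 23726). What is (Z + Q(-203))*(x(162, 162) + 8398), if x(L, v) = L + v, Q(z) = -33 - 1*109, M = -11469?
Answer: -1965119682092/3 ≈ -6.5504e+11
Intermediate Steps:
Q(z) = -142 (Q(z) = -33 - 109 = -142)
Z = -225305660/3 (Z = -(-11469 + 2155)*(-24654 - 23726)/6 = -(-4657)*(-48380)/3 = -⅙*450611320 = -225305660/3 ≈ -7.5102e+7)
(Z + Q(-203))*(x(162, 162) + 8398) = (-225305660/3 - 142)*((162 + 162) + 8398) = -225306086*(324 + 8398)/3 = -225306086/3*8722 = -1965119682092/3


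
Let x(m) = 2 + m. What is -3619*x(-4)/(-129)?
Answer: -7238/129 ≈ -56.109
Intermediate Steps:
-3619*x(-4)/(-129) = -3619*(2 - 4)/(-129) = -(-7238)*(-1)/129 = -3619*2/129 = -7238/129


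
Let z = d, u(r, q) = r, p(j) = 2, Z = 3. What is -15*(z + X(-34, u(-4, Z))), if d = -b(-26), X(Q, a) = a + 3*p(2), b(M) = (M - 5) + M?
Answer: -885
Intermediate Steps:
b(M) = -5 + 2*M (b(M) = (-5 + M) + M = -5 + 2*M)
X(Q, a) = 6 + a (X(Q, a) = a + 3*2 = a + 6 = 6 + a)
d = 57 (d = -(-5 + 2*(-26)) = -(-5 - 52) = -1*(-57) = 57)
z = 57
-15*(z + X(-34, u(-4, Z))) = -15*(57 + (6 - 4)) = -15*(57 + 2) = -15*59 = -885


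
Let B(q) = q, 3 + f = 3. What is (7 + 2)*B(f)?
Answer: 0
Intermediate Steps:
f = 0 (f = -3 + 3 = 0)
(7 + 2)*B(f) = (7 + 2)*0 = 9*0 = 0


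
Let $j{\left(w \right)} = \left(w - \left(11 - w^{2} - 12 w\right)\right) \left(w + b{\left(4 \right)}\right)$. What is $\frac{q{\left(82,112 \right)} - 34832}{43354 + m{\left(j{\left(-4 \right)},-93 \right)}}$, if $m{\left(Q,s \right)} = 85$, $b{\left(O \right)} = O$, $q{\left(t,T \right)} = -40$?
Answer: $- \frac{34872}{43439} \approx -0.80278$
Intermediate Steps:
$j{\left(w \right)} = \left(4 + w\right) \left(-11 + w^{2} + 13 w\right)$ ($j{\left(w \right)} = \left(w - \left(11 - w^{2} - 12 w\right)\right) \left(w + 4\right) = \left(w + \left(-11 + w^{2} + 12 w\right)\right) \left(4 + w\right) = \left(-11 + w^{2} + 13 w\right) \left(4 + w\right) = \left(4 + w\right) \left(-11 + w^{2} + 13 w\right)$)
$\frac{q{\left(82,112 \right)} - 34832}{43354 + m{\left(j{\left(-4 \right)},-93 \right)}} = \frac{-40 - 34832}{43354 + 85} = - \frac{34872}{43439}$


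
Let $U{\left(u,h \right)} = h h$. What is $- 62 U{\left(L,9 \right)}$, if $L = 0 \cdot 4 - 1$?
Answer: $-5022$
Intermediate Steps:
$L = -1$ ($L = 0 - 1 = -1$)
$U{\left(u,h \right)} = h^{2}$
$- 62 U{\left(L,9 \right)} = - 62 \cdot 9^{2} = \left(-62\right) 81 = -5022$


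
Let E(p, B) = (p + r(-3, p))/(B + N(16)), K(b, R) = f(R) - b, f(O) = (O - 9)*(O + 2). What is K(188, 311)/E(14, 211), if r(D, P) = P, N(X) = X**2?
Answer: 22027923/14 ≈ 1.5734e+6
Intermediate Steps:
f(O) = (-9 + O)*(2 + O)
K(b, R) = -18 + R**2 - b - 7*R (K(b, R) = (-18 + R**2 - 7*R) - b = -18 + R**2 - b - 7*R)
E(p, B) = 2*p/(256 + B) (E(p, B) = (p + p)/(B + 16**2) = (2*p)/(B + 256) = (2*p)/(256 + B) = 2*p/(256 + B))
K(188, 311)/E(14, 211) = (-18 + 311**2 - 1*188 - 7*311)/((2*14/(256 + 211))) = (-18 + 96721 - 188 - 2177)/((2*14/467)) = 94338/((2*14*(1/467))) = 94338/(28/467) = 94338*(467/28) = 22027923/14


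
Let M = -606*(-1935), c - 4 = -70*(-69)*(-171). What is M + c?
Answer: 346684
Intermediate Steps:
c = -825926 (c = 4 - 70*(-69)*(-171) = 4 + 4830*(-171) = 4 - 825930 = -825926)
M = 1172610
M + c = 1172610 - 825926 = 346684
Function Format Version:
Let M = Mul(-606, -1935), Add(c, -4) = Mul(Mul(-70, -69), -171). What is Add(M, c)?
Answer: 346684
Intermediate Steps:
c = -825926 (c = Add(4, Mul(Mul(-70, -69), -171)) = Add(4, Mul(4830, -171)) = Add(4, -825930) = -825926)
M = 1172610
Add(M, c) = Add(1172610, -825926) = 346684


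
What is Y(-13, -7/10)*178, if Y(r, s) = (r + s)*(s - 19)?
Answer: 2402021/50 ≈ 48040.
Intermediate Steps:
Y(r, s) = (-19 + s)*(r + s) (Y(r, s) = (r + s)*(-19 + s) = (-19 + s)*(r + s))
Y(-13, -7/10)*178 = ((-7/10)² - 19*(-13) - (-133)/10 - (-91)/10)*178 = ((-7*⅒)² + 247 - (-133)/10 - (-91)/10)*178 = ((-7/10)² + 247 - 19*(-7/10) - 13*(-7/10))*178 = (49/100 + 247 + 133/10 + 91/10)*178 = (26989/100)*178 = 2402021/50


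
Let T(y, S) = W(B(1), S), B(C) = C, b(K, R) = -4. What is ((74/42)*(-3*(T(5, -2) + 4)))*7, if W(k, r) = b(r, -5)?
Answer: 0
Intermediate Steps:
W(k, r) = -4
T(y, S) = -4
((74/42)*(-3*(T(5, -2) + 4)))*7 = ((74/42)*(-3*(-4 + 4)))*7 = ((74*(1/42))*(-3*0))*7 = ((37/21)*0)*7 = 0*7 = 0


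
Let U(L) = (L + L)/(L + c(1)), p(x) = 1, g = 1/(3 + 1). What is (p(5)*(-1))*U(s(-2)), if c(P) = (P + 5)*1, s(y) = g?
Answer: -2/25 ≈ -0.080000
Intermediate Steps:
g = ¼ (g = 1/4 = ¼ ≈ 0.25000)
s(y) = ¼
c(P) = 5 + P (c(P) = (5 + P)*1 = 5 + P)
U(L) = 2*L/(6 + L) (U(L) = (L + L)/(L + (5 + 1)) = (2*L)/(L + 6) = (2*L)/(6 + L) = 2*L/(6 + L))
(p(5)*(-1))*U(s(-2)) = (1*(-1))*(2*(¼)/(6 + ¼)) = -2/(4*25/4) = -2*4/(4*25) = -1*2/25 = -2/25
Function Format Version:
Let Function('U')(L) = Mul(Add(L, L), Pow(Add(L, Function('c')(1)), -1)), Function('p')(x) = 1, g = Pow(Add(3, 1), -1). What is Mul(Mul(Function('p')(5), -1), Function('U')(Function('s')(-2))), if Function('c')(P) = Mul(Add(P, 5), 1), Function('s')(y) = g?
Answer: Rational(-2, 25) ≈ -0.080000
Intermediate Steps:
g = Rational(1, 4) (g = Pow(4, -1) = Rational(1, 4) ≈ 0.25000)
Function('s')(y) = Rational(1, 4)
Function('c')(P) = Add(5, P) (Function('c')(P) = Mul(Add(5, P), 1) = Add(5, P))
Function('U')(L) = Mul(2, L, Pow(Add(6, L), -1)) (Function('U')(L) = Mul(Add(L, L), Pow(Add(L, Add(5, 1)), -1)) = Mul(Mul(2, L), Pow(Add(L, 6), -1)) = Mul(Mul(2, L), Pow(Add(6, L), -1)) = Mul(2, L, Pow(Add(6, L), -1)))
Mul(Mul(Function('p')(5), -1), Function('U')(Function('s')(-2))) = Mul(Mul(1, -1), Mul(2, Rational(1, 4), Pow(Add(6, Rational(1, 4)), -1))) = Mul(-1, Mul(2, Rational(1, 4), Pow(Rational(25, 4), -1))) = Mul(-1, Mul(2, Rational(1, 4), Rational(4, 25))) = Mul(-1, Rational(2, 25)) = Rational(-2, 25)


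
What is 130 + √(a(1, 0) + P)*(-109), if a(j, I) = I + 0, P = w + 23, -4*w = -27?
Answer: 130 - 109*√119/2 ≈ -464.52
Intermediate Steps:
w = 27/4 (w = -¼*(-27) = 27/4 ≈ 6.7500)
P = 119/4 (P = 27/4 + 23 = 119/4 ≈ 29.750)
a(j, I) = I
130 + √(a(1, 0) + P)*(-109) = 130 + √(0 + 119/4)*(-109) = 130 + √(119/4)*(-109) = 130 + (√119/2)*(-109) = 130 - 109*√119/2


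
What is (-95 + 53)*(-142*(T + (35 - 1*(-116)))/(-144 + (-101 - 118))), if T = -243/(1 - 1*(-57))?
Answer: -8463910/3509 ≈ -2412.1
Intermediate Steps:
T = -243/58 (T = -243/(1 + 57) = -243/58 ≈ -4.1897)
(-95 + 53)*(-142*(T + (35 - 1*(-116)))/(-144 + (-101 - 118))) = (-95 + 53)*(-142*(-243/58 + (35 - 1*(-116)))/(-144 + (-101 - 118))) = -(-5964)/((-144 - 219)/(-243/58 + (35 + 116))) = -(-5964)/((-363/(-243/58 + 151))) = -(-5964)/((-363/8515/58)) = -(-5964)/((-363*58/8515)) = -(-5964)/(-21054/8515) = -(-5964)*(-8515)/21054 = -42*604565/10527 = -8463910/3509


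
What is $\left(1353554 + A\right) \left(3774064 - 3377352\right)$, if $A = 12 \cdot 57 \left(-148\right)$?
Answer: $496811165264$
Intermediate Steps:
$A = -101232$ ($A = 684 \left(-148\right) = -101232$)
$\left(1353554 + A\right) \left(3774064 - 3377352\right) = \left(1353554 - 101232\right) \left(3774064 - 3377352\right) = 1252322 \left(3774064 - 3377352\right) = 1252322 \cdot 396712 = 496811165264$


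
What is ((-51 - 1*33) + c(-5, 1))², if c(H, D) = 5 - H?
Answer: 5476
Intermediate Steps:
((-51 - 1*33) + c(-5, 1))² = ((-51 - 1*33) + (5 - 1*(-5)))² = ((-51 - 33) + (5 + 5))² = (-84 + 10)² = (-74)² = 5476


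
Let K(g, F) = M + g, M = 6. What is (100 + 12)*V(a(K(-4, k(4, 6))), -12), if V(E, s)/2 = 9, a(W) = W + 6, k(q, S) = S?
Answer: 2016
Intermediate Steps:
K(g, F) = 6 + g
a(W) = 6 + W
V(E, s) = 18 (V(E, s) = 2*9 = 18)
(100 + 12)*V(a(K(-4, k(4, 6))), -12) = (100 + 12)*18 = 112*18 = 2016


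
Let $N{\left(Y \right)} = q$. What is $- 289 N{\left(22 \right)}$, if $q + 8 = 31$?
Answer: $-6647$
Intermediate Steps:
$q = 23$ ($q = -8 + 31 = 23$)
$N{\left(Y \right)} = 23$
$- 289 N{\left(22 \right)} = \left(-289\right) 23 = -6647$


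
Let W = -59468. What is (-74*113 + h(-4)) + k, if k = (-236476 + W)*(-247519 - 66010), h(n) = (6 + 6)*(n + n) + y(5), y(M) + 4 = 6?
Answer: 92787017920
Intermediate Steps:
y(M) = 2 (y(M) = -4 + 6 = 2)
h(n) = 2 + 24*n (h(n) = (6 + 6)*(n + n) + 2 = 12*(2*n) + 2 = 24*n + 2 = 2 + 24*n)
k = 92787026376 (k = (-236476 - 59468)*(-247519 - 66010) = -295944*(-313529) = 92787026376)
(-74*113 + h(-4)) + k = (-74*113 + (2 + 24*(-4))) + 92787026376 = (-8362 + (2 - 96)) + 92787026376 = (-8362 - 94) + 92787026376 = -8456 + 92787026376 = 92787017920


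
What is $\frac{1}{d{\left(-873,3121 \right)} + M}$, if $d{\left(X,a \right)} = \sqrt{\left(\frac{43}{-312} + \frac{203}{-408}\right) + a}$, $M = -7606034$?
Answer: $- \frac{20171202168}{153422849502406505} - \frac{2 \sqrt{5486462241}}{153422849502406505} \approx -1.3148 \cdot 10^{-7}$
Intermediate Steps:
$d{\left(X,a \right)} = \sqrt{- \frac{1685}{2652} + a}$ ($d{\left(X,a \right)} = \sqrt{\left(43 \left(- \frac{1}{312}\right) + 203 \left(- \frac{1}{408}\right)\right) + a} = \sqrt{\left(- \frac{43}{312} - \frac{203}{408}\right) + a} = \sqrt{- \frac{1685}{2652} + a}$)
$\frac{1}{d{\left(-873,3121 \right)} + M} = \frac{1}{\frac{\sqrt{-1117155 + 1758276 \cdot 3121}}{1326} - 7606034} = \frac{1}{\frac{\sqrt{-1117155 + 5487579396}}{1326} - 7606034} = \frac{1}{\frac{\sqrt{5486462241}}{1326} - 7606034} = \frac{1}{-7606034 + \frac{\sqrt{5486462241}}{1326}}$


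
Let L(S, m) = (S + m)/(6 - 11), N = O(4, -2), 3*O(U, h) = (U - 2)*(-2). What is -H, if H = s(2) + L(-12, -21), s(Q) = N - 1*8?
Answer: 41/15 ≈ 2.7333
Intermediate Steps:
O(U, h) = 4/3 - 2*U/3 (O(U, h) = ((U - 2)*(-2))/3 = ((-2 + U)*(-2))/3 = (4 - 2*U)/3 = 4/3 - 2*U/3)
N = -4/3 (N = 4/3 - 2/3*4 = 4/3 - 8/3 = -4/3 ≈ -1.3333)
s(Q) = -28/3 (s(Q) = -4/3 - 1*8 = -4/3 - 8 = -28/3)
L(S, m) = -S/5 - m/5 (L(S, m) = (S + m)/(-5) = (S + m)*(-1/5) = -S/5 - m/5)
H = -41/15 (H = -28/3 + (-1/5*(-12) - 1/5*(-21)) = -28/3 + (12/5 + 21/5) = -28/3 + 33/5 = -41/15 ≈ -2.7333)
-H = -1*(-41/15) = 41/15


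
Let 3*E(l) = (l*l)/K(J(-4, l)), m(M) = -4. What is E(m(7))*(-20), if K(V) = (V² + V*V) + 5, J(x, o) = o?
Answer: -320/111 ≈ -2.8829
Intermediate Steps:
K(V) = 5 + 2*V² (K(V) = (V² + V²) + 5 = 2*V² + 5 = 5 + 2*V²)
E(l) = l²/(3*(5 + 2*l²)) (E(l) = ((l*l)/(5 + 2*l²))/3 = (l²/(5 + 2*l²))/3 = l²/(3*(5 + 2*l²)))
E(m(7))*(-20) = ((⅓)*(-4)²/(5 + 2*(-4)²))*(-20) = ((⅓)*16/(5 + 2*16))*(-20) = ((⅓)*16/(5 + 32))*(-20) = ((⅓)*16/37)*(-20) = ((⅓)*16*(1/37))*(-20) = (16/111)*(-20) = -320/111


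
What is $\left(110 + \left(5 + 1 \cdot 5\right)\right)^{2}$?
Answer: $14400$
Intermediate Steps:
$\left(110 + \left(5 + 1 \cdot 5\right)\right)^{2} = \left(110 + \left(5 + 5\right)\right)^{2} = \left(110 + 10\right)^{2} = 120^{2} = 14400$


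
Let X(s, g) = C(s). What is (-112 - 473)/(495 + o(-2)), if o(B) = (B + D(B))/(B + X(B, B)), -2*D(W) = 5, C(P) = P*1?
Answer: -520/441 ≈ -1.1791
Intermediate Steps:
C(P) = P
X(s, g) = s
D(W) = -5/2 (D(W) = -1/2*5 = -5/2)
o(B) = (-5/2 + B)/(2*B) (o(B) = (B - 5/2)/(B + B) = (-5/2 + B)/((2*B)) = (-5/2 + B)*(1/(2*B)) = (-5/2 + B)/(2*B))
(-112 - 473)/(495 + o(-2)) = (-112 - 473)/(495 + (1/4)*(-5 + 2*(-2))/(-2)) = -585/(495 + (1/4)*(-1/2)*(-5 - 4)) = -585/(495 + (1/4)*(-1/2)*(-9)) = -585/(495 + 9/8) = -585/3969/8 = -585*8/3969 = -520/441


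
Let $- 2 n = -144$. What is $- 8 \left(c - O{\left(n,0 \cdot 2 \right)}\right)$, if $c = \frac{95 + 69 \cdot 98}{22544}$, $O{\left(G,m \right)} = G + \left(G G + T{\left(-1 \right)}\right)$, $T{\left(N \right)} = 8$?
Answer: $\frac{118664759}{2818} \approx 42110.0$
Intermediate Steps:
$n = 72$ ($n = \left(- \frac{1}{2}\right) \left(-144\right) = 72$)
$O{\left(G,m \right)} = 8 + G + G^{2}$ ($O{\left(G,m \right)} = G + \left(G G + 8\right) = G + \left(G^{2} + 8\right) = G + \left(8 + G^{2}\right) = 8 + G + G^{2}$)
$c = \frac{6857}{22544}$ ($c = \left(95 + 6762\right) \frac{1}{22544} = 6857 \cdot \frac{1}{22544} = \frac{6857}{22544} \approx 0.30416$)
$- 8 \left(c - O{\left(n,0 \cdot 2 \right)}\right) = - 8 \left(\frac{6857}{22544} - \left(8 + 72 + 72^{2}\right)\right) = - 8 \left(\frac{6857}{22544} - \left(8 + 72 + 5184\right)\right) = - 8 \left(\frac{6857}{22544} - 5264\right) = \left(-8\right) \left(- \frac{118664759}{22544}\right) = \frac{118664759}{2818}$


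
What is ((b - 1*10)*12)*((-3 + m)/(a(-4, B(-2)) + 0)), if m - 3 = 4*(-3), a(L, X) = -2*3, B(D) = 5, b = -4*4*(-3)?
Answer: 912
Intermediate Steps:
b = 48 (b = -16*(-3) = 48)
a(L, X) = -6
m = -9 (m = 3 + 4*(-3) = 3 - 12 = -9)
((b - 1*10)*12)*((-3 + m)/(a(-4, B(-2)) + 0)) = ((48 - 1*10)*12)*((-3 - 9)/(-6 + 0)) = ((48 - 10)*12)*(-12/(-6)) = (38*12)*(-12*(-⅙)) = 456*2 = 912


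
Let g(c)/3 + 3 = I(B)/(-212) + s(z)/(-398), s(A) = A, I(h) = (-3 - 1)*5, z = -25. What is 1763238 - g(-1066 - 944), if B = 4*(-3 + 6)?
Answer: 37193922273/21094 ≈ 1.7632e+6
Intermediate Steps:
B = 12 (B = 4*3 = 12)
I(h) = -20 (I(h) = -4*5 = -20)
g(c) = -179901/21094 (g(c) = -9 + 3*(-20/(-212) - 25/(-398)) = -9 + 3*(-20*(-1/212) - 25*(-1/398)) = -9 + 3*(5/53 + 25/398) = -9 + 3*(3315/21094) = -9 + 9945/21094 = -179901/21094)
1763238 - g(-1066 - 944) = 1763238 - 1*(-179901/21094) = 1763238 + 179901/21094 = 37193922273/21094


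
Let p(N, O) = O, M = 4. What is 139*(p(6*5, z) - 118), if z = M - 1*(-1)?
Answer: -15707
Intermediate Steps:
z = 5 (z = 4 - 1*(-1) = 4 + 1 = 5)
139*(p(6*5, z) - 118) = 139*(5 - 118) = 139*(-113) = -15707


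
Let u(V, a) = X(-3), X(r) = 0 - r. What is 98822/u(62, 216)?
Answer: 98822/3 ≈ 32941.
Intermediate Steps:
X(r) = -r
u(V, a) = 3 (u(V, a) = -1*(-3) = 3)
98822/u(62, 216) = 98822/3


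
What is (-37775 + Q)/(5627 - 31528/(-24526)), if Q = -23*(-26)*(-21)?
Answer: -617233579/69019665 ≈ -8.9429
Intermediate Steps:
Q = -12558 (Q = 598*(-21) = -12558)
(-37775 + Q)/(5627 - 31528/(-24526)) = (-37775 - 12558)/(5627 - 31528/(-24526)) = -50333/(5627 - 31528*(-1/24526)) = -50333/(5627 + 15764/12263) = -50333/69019665/12263 = -50333*12263/69019665 = -617233579/69019665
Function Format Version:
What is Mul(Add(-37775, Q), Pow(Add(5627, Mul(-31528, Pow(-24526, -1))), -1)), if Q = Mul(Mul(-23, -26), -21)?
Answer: Rational(-617233579, 69019665) ≈ -8.9429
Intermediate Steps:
Q = -12558 (Q = Mul(598, -21) = -12558)
Mul(Add(-37775, Q), Pow(Add(5627, Mul(-31528, Pow(-24526, -1))), -1)) = Mul(Add(-37775, -12558), Pow(Add(5627, Mul(-31528, Pow(-24526, -1))), -1)) = Mul(-50333, Pow(Add(5627, Mul(-31528, Rational(-1, 24526))), -1)) = Mul(-50333, Pow(Add(5627, Rational(15764, 12263)), -1)) = Mul(-50333, Pow(Rational(69019665, 12263), -1)) = Mul(-50333, Rational(12263, 69019665)) = Rational(-617233579, 69019665)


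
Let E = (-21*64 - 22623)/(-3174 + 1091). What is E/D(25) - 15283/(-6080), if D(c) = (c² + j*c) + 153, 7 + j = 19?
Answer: 17231649251/6826240960 ≈ 2.5243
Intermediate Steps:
E = 23967/2083 (E = (-1344 - 22623)/(-2083) = -23967*(-1/2083) = 23967/2083 ≈ 11.506)
j = 12 (j = -7 + 19 = 12)
D(c) = 153 + c² + 12*c (D(c) = (c² + 12*c) + 153 = 153 + c² + 12*c)
E/D(25) - 15283/(-6080) = 23967/(2083*(153 + 25² + 12*25)) - 15283/(-6080) = 23967/(2083*(153 + 625 + 300)) - 15283*(-1/6080) = (23967/2083)/1078 + 15283/6080 = (23967/2083)*(1/1078) + 15283/6080 = 23967/2245474 + 15283/6080 = 17231649251/6826240960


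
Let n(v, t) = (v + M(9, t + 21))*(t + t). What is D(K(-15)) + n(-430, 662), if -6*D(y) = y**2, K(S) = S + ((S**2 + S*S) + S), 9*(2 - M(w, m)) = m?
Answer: -6268940/9 ≈ -6.9655e+5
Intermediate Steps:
M(w, m) = 2 - m/9
K(S) = 2*S + 2*S**2 (K(S) = S + ((S**2 + S**2) + S) = S + (2*S**2 + S) = S + (S + 2*S**2) = 2*S + 2*S**2)
n(v, t) = 2*t*(-1/3 + v - t/9) (n(v, t) = (v + (2 - (t + 21)/9))*(t + t) = (v + (2 - (21 + t)/9))*(2*t) = (v + (2 + (-7/3 - t/9)))*(2*t) = (v + (-1/3 - t/9))*(2*t) = (-1/3 + v - t/9)*(2*t) = 2*t*(-1/3 + v - t/9))
D(y) = -y**2/6
D(K(-15)) + n(-430, 662) = -900*(1 - 15)**2/6 + (2/9)*662*(-3 - 1*662 + 9*(-430)) = -(2*(-15)*(-14))**2/6 + (2/9)*662*(-3 - 662 - 3870) = -1/6*420**2 + (2/9)*662*(-4535) = -1/6*176400 - 6004340/9 = -29400 - 6004340/9 = -6268940/9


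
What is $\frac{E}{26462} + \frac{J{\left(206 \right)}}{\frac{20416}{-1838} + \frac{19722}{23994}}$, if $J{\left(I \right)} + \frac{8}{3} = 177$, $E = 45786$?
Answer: $- \frac{7611578574124}{500145547009} \approx -15.219$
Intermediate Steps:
$J{\left(I \right)} = \frac{523}{3}$ ($J{\left(I \right)} = - \frac{8}{3} + 177 = \frac{523}{3}$)
$\frac{E}{26462} + \frac{J{\left(206 \right)}}{\frac{20416}{-1838} + \frac{19722}{23994}} = \frac{45786}{26462} + \frac{523}{3 \left(\frac{20416}{-1838} + \frac{19722}{23994}\right)} = 45786 \cdot \frac{1}{26462} + \frac{523}{3 \left(20416 \left(- \frac{1}{1838}\right) + 19722 \cdot \frac{1}{23994}\right)} = \frac{22893}{13231} + \frac{523}{3 \left(- \frac{10208}{919} + \frac{3287}{3999}\right)} = \frac{22893}{13231} + \frac{523}{3 \left(- \frac{37801039}{3675081}\right)} = \frac{22893}{13231} + \frac{523}{3} \left(- \frac{3675081}{37801039}\right) = \frac{22893}{13231} - \frac{640689121}{37801039} = - \frac{7611578574124}{500145547009}$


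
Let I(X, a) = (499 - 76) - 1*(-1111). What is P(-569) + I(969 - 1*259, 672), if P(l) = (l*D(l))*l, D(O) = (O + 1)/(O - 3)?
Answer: 46193424/143 ≈ 3.2303e+5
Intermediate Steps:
D(O) = (1 + O)/(-3 + O)
P(l) = l²*(1 + l)/(-3 + l) (P(l) = (l*((1 + l)/(-3 + l)))*l = (l*(1 + l)/(-3 + l))*l = l²*(1 + l)/(-3 + l))
I(X, a) = 1534 (I(X, a) = 423 + 1111 = 1534)
P(-569) + I(969 - 1*259, 672) = (-569)²*(1 - 569)/(-3 - 569) + 1534 = 323761*(-568)/(-572) + 1534 = 323761*(-1/572)*(-568) + 1534 = 45974062/143 + 1534 = 46193424/143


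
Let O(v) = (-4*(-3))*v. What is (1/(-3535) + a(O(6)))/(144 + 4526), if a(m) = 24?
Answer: 84839/16508450 ≈ 0.0051391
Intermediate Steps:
O(v) = 12*v
(1/(-3535) + a(O(6)))/(144 + 4526) = (1/(-3535) + 24)/(144 + 4526) = (-1/3535 + 24)/4670 = (84839/3535)*(1/4670) = 84839/16508450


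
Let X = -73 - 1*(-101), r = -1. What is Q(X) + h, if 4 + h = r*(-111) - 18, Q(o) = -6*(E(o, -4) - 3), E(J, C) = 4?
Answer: 83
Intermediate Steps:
X = 28 (X = -73 + 101 = 28)
Q(o) = -6 (Q(o) = -6*(4 - 3) = -6*1 = -6)
h = 89 (h = -4 + (-1*(-111) - 18) = -4 + (111 - 18) = -4 + 93 = 89)
Q(X) + h = -6 + 89 = 83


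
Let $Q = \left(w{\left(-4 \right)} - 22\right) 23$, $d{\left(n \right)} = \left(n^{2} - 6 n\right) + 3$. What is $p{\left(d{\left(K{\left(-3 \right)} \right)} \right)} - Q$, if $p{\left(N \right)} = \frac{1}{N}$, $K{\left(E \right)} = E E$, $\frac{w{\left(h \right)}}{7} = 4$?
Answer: $- \frac{4139}{30} \approx -137.97$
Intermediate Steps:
$w{\left(h \right)} = 28$ ($w{\left(h \right)} = 7 \cdot 4 = 28$)
$K{\left(E \right)} = E^{2}$
$d{\left(n \right)} = 3 + n^{2} - 6 n$
$Q = 138$ ($Q = \left(28 - 22\right) 23 = 6 \cdot 23 = 138$)
$p{\left(d{\left(K{\left(-3 \right)} \right)} \right)} - Q = \frac{1}{3 + \left(\left(-3\right)^{2}\right)^{2} - 6 \left(-3\right)^{2}} - 138 = \frac{1}{3 + 9^{2} - 54} - 138 = \frac{1}{3 + 81 - 54} - 138 = \frac{1}{30} - 138 = - \frac{4139}{30}$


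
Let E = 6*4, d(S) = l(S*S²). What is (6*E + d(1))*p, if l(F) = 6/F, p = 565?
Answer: 84750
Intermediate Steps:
d(S) = 6/S³ (d(S) = 6/((S*S²)) = 6/(S³) = 6/S³)
E = 24
(6*E + d(1))*p = (6*24 + 6/1³)*565 = (144 + 6*1)*565 = (144 + 6)*565 = 150*565 = 84750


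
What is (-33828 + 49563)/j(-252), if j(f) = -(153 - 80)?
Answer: -15735/73 ≈ -215.55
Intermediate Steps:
j(f) = -73 (j(f) = -1*73 = -73)
(-33828 + 49563)/j(-252) = (-33828 + 49563)/(-73) = 15735*(-1/73) = -15735/73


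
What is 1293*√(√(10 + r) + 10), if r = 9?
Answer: 1293*√(10 + √19) ≈ 4899.6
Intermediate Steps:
1293*√(√(10 + r) + 10) = 1293*√(√(10 + 9) + 10) = 1293*√(√19 + 10) = 1293*√(10 + √19)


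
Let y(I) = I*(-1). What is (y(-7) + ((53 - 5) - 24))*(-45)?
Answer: -1395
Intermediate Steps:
y(I) = -I
(y(-7) + ((53 - 5) - 24))*(-45) = (-1*(-7) + ((53 - 5) - 24))*(-45) = (7 + (48 - 24))*(-45) = (7 + 24)*(-45) = 31*(-45) = -1395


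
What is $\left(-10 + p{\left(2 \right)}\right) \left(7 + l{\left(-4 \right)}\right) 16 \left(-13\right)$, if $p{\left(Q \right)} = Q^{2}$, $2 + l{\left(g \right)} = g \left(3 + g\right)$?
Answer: $11232$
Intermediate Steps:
$l{\left(g \right)} = -2 + g \left(3 + g\right)$
$\left(-10 + p{\left(2 \right)}\right) \left(7 + l{\left(-4 \right)}\right) 16 \left(-13\right) = \left(-10 + 2^{2}\right) \left(7 + \left(-2 + \left(-4\right)^{2} + 3 \left(-4\right)\right)\right) 16 \left(-13\right) = \left(-10 + 4\right) \left(7 - -2\right) 16 \left(-13\right) = - 6 \left(7 + 2\right) 16 \left(-13\right) = \left(-6\right) 9 \cdot 16 \left(-13\right) = \left(-54\right) 16 \left(-13\right) = \left(-864\right) \left(-13\right) = 11232$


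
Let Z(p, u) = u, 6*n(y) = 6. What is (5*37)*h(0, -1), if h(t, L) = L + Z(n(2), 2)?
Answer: 185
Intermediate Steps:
n(y) = 1 (n(y) = (1/6)*6 = 1)
h(t, L) = 2 + L (h(t, L) = L + 2 = 2 + L)
(5*37)*h(0, -1) = (5*37)*(2 - 1) = 185*1 = 185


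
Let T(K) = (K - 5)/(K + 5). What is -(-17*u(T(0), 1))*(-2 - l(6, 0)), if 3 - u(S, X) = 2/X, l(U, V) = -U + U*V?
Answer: 68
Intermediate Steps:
T(K) = (-5 + K)/(5 + K)
u(S, X) = 3 - 2/X
-(-17*u(T(0), 1))*(-2 - l(6, 0)) = -(-17*(3 - 2/1))*(-2 - 6*(-1 + 0)) = -(-17*(3 - 2*1))*(-2 - 6*(-1)) = -(-17*(3 - 2))*(-2 - 1*(-6)) = -(-17*1)*(-2 + 6) = -(-17)*4 = -1*(-68) = 68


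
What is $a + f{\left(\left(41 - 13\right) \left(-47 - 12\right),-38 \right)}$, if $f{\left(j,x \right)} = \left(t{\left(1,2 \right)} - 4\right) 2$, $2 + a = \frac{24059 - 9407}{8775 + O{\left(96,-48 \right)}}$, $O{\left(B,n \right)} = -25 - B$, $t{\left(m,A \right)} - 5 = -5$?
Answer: $- \frac{35944}{4327} \approx -8.3069$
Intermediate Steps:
$t{\left(m,A \right)} = 0$ ($t{\left(m,A \right)} = 5 - 5 = 0$)
$a = - \frac{1328}{4327}$ ($a = -2 + \frac{24059 - 9407}{8775 - 121} = -2 + \frac{14652}{8775 - 121} = -2 + \frac{14652}{8654} = -2 + 14652 \cdot \frac{1}{8654} = -2 + \frac{7326}{4327} = - \frac{1328}{4327} \approx -0.30691$)
$f{\left(j,x \right)} = -8$ ($f{\left(j,x \right)} = \left(0 - 4\right) 2 = \left(-4\right) 2 = -8$)
$a + f{\left(\left(41 - 13\right) \left(-47 - 12\right),-38 \right)} = - \frac{1328}{4327} - 8 = - \frac{35944}{4327}$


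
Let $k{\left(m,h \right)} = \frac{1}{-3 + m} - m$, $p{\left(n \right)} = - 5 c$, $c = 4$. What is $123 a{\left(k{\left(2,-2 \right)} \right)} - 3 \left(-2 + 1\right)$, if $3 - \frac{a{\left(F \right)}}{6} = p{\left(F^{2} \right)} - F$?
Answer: $14763$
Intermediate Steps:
$p{\left(n \right)} = -20$ ($p{\left(n \right)} = \left(-5\right) 4 = -20$)
$a{\left(F \right)} = 138 + 6 F$ ($a{\left(F \right)} = 18 - 6 \left(-20 - F\right) = 18 + \left(120 + 6 F\right) = 138 + 6 F$)
$123 a{\left(k{\left(2,-2 \right)} \right)} - 3 \left(-2 + 1\right) = 123 \left(138 + 6 \frac{1 - 2^{2} + 3 \cdot 2}{-3 + 2}\right) - 3 \left(-2 + 1\right) = 123 \left(138 + 6 \frac{1 - 4 + 6}{-1}\right) - -3 = 123 \left(138 + 6 \left(- (1 - 4 + 6)\right)\right) + 3 = 123 \left(138 + 6 \left(\left(-1\right) 3\right)\right) + 3 = 123 \left(138 + 6 \left(-3\right)\right) + 3 = 123 \left(138 - 18\right) + 3 = 123 \cdot 120 + 3 = 14760 + 3 = 14763$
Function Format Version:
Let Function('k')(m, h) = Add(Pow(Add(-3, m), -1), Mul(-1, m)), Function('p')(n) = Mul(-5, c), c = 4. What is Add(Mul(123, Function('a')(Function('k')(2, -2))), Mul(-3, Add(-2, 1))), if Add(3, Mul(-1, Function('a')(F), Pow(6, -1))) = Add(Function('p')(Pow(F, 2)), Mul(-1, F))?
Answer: 14763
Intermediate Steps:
Function('p')(n) = -20 (Function('p')(n) = Mul(-5, 4) = -20)
Function('a')(F) = Add(138, Mul(6, F)) (Function('a')(F) = Add(18, Mul(-6, Add(-20, Mul(-1, F)))) = Add(18, Add(120, Mul(6, F))) = Add(138, Mul(6, F)))
Add(Mul(123, Function('a')(Function('k')(2, -2))), Mul(-3, Add(-2, 1))) = Add(Mul(123, Add(138, Mul(6, Mul(Pow(Add(-3, 2), -1), Add(1, Mul(-1, Pow(2, 2)), Mul(3, 2)))))), Mul(-3, Add(-2, 1))) = Add(Mul(123, Add(138, Mul(6, Mul(Pow(-1, -1), Add(1, Mul(-1, 4), 6))))), Mul(-3, -1)) = Add(Mul(123, Add(138, Mul(6, Mul(-1, Add(1, -4, 6))))), 3) = Add(Mul(123, Add(138, Mul(6, Mul(-1, 3)))), 3) = Add(Mul(123, Add(138, Mul(6, -3))), 3) = Add(Mul(123, Add(138, -18)), 3) = Add(Mul(123, 120), 3) = Add(14760, 3) = 14763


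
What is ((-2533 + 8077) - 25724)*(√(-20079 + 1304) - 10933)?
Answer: 220627940 - 100900*I*√751 ≈ 2.2063e+8 - 2.7651e+6*I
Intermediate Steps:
((-2533 + 8077) - 25724)*(√(-20079 + 1304) - 10933) = (5544 - 25724)*(√(-18775) - 10933) = -20180*(5*I*√751 - 10933) = -20180*(-10933 + 5*I*√751) = 220627940 - 100900*I*√751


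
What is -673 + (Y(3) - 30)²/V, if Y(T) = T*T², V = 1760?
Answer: -1184471/1760 ≈ -673.00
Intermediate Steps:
Y(T) = T³
-673 + (Y(3) - 30)²/V = -673 + (3³ - 30)²/1760 = -673 + (27 - 30)²*(1/1760) = -673 + (-3)²*(1/1760) = -673 + 9*(1/1760) = -673 + 9/1760 = -1184471/1760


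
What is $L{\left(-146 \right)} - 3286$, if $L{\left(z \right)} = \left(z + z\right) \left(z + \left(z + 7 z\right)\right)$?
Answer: $380402$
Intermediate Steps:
$L{\left(z \right)} = 18 z^{2}$ ($L{\left(z \right)} = 2 z \left(z + 8 z\right) = 2 z 9 z = 18 z^{2}$)
$L{\left(-146 \right)} - 3286 = 18 \left(-146\right)^{2} - 3286 = 18 \cdot 21316 - 3286 = 383688 - 3286 = 380402$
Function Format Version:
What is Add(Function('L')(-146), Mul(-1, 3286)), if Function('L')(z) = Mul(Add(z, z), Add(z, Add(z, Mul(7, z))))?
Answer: 380402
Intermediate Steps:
Function('L')(z) = Mul(18, Pow(z, 2)) (Function('L')(z) = Mul(Mul(2, z), Add(z, Mul(8, z))) = Mul(Mul(2, z), Mul(9, z)) = Mul(18, Pow(z, 2)))
Add(Function('L')(-146), Mul(-1, 3286)) = Add(Mul(18, Pow(-146, 2)), Mul(-1, 3286)) = Add(Mul(18, 21316), -3286) = Add(383688, -3286) = 380402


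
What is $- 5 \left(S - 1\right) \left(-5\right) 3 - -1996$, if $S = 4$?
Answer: $2221$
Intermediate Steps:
$- 5 \left(S - 1\right) \left(-5\right) 3 - -1996 = - 5 \left(4 - 1\right) \left(-5\right) 3 - -1996 = \left(-5\right) 3 \left(-5\right) 3 + 1996 = \left(-15\right) \left(-5\right) 3 + 1996 = 75 \cdot 3 + 1996 = 225 + 1996 = 2221$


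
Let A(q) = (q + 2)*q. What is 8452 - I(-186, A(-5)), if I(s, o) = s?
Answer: 8638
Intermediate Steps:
A(q) = q*(2 + q) (A(q) = (2 + q)*q = q*(2 + q))
8452 - I(-186, A(-5)) = 8452 - 1*(-186) = 8452 + 186 = 8638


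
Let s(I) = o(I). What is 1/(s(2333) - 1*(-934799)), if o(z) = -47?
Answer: 1/934752 ≈ 1.0698e-6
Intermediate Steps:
s(I) = -47
1/(s(2333) - 1*(-934799)) = 1/(-47 - 1*(-934799)) = 1/(-47 + 934799) = 1/934752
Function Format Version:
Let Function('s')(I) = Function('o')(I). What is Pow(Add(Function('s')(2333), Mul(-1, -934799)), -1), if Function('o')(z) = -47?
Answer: Rational(1, 934752) ≈ 1.0698e-6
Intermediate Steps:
Function('s')(I) = -47
Pow(Add(Function('s')(2333), Mul(-1, -934799)), -1) = Pow(Add(-47, Mul(-1, -934799)), -1) = Pow(Add(-47, 934799), -1) = Pow(934752, -1) = Rational(1, 934752)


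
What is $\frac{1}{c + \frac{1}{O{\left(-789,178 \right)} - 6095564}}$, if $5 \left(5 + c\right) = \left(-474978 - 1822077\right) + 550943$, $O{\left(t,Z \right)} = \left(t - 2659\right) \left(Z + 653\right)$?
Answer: $- \frac{44804260}{15646875228729} \approx -2.8635 \cdot 10^{-6}$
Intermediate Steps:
$O{\left(t,Z \right)} = \left(-2659 + t\right) \left(653 + Z\right)$
$c = - \frac{1746137}{5}$ ($c = -5 + \frac{\left(-474978 - 1822077\right) + 550943}{5} = -5 + \frac{-2297055 + 550943}{5} = -5 + \frac{1}{5} \left(-1746112\right) = -5 - \frac{1746112}{5} = - \frac{1746137}{5} \approx -3.4923 \cdot 10^{5}$)
$\frac{1}{c + \frac{1}{O{\left(-789,178 \right)} - 6095564}} = \frac{1}{- \frac{1746137}{5} + \frac{1}{\left(-1736327 - 473302 + 653 \left(-789\right) + 178 \left(-789\right)\right) - 6095564}} = \frac{1}{- \frac{1746137}{5} + \frac{1}{\left(-1736327 - 473302 - 515217 - 140442\right) - 6095564}} = \frac{1}{- \frac{1746137}{5} + \frac{1}{-2865288 - 6095564}} = \frac{1}{- \frac{1746137}{5} + \frac{1}{-8960852}} = \frac{1}{- \frac{1746137}{5} - \frac{1}{8960852}} = \frac{1}{- \frac{15646875228729}{44804260}} = - \frac{44804260}{15646875228729}$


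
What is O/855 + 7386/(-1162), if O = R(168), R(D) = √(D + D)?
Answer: -3693/581 + 4*√21/855 ≈ -6.3348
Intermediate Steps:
R(D) = √2*√D (R(D) = √(2*D) = √2*√D)
O = 4*√21 (O = √2*√168 = √2*(2*√42) = 4*√21 ≈ 18.330)
O/855 + 7386/(-1162) = (4*√21)/855 + 7386/(-1162) = (4*√21)*(1/855) + 7386*(-1/1162) = 4*√21/855 - 3693/581 = -3693/581 + 4*√21/855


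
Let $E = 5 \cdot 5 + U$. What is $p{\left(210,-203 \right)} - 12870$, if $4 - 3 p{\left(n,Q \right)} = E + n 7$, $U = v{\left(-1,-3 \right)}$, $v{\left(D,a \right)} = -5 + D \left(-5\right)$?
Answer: $-13367$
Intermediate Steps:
$v{\left(D,a \right)} = -5 - 5 D$
$U = 0$ ($U = -5 - -5 = -5 + 5 = 0$)
$E = 25$ ($E = 5 \cdot 5 + 0 = 25 + 0 = 25$)
$p{\left(n,Q \right)} = -7 - \frac{7 n}{3}$ ($p{\left(n,Q \right)} = \frac{4}{3} - \frac{25 + n 7}{3} = \frac{4}{3} - \frac{25 + 7 n}{3} = \frac{4}{3} - \left(\frac{25}{3} + \frac{7 n}{3}\right) = -7 - \frac{7 n}{3}$)
$p{\left(210,-203 \right)} - 12870 = \left(-7 - 490\right) - 12870 = -497 - 12870 = -13367$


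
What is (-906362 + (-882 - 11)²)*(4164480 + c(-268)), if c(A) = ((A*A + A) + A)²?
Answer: -553947138738112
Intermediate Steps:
c(A) = (A² + 2*A)² (c(A) = ((A² + A) + A)² = ((A + A²) + A)² = (A² + 2*A)²)
(-906362 + (-882 - 11)²)*(4164480 + c(-268)) = (-906362 + (-882 - 11)²)*(4164480 + (-268)²*(2 - 268)²) = (-906362 + (-893)²)*(4164480 + 71824*(-266)²) = (-906362 + 797449)*(4164480 + 71824*70756) = -108913*(4164480 + 5081978944) = -108913*5086143424 = -553947138738112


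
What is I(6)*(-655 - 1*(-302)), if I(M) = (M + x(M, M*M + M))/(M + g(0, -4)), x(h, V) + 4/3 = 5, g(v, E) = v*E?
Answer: -10237/18 ≈ -568.72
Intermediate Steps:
g(v, E) = E*v
x(h, V) = 11/3 (x(h, V) = -4/3 + 5 = 11/3)
I(M) = (11/3 + M)/M (I(M) = (M + 11/3)/(M - 4*0) = (11/3 + M)/(M + 0) = (11/3 + M)/M)
I(6)*(-655 - 1*(-302)) = ((11/3 + 6)/6)*(-655 - 1*(-302)) = ((⅙)*(29/3))*(-655 + 302) = (29/18)*(-353) = -10237/18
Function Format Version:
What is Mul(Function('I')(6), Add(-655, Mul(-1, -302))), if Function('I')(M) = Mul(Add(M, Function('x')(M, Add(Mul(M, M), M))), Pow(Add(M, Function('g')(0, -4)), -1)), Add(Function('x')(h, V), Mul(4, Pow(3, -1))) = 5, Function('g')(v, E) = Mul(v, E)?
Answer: Rational(-10237, 18) ≈ -568.72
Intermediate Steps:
Function('g')(v, E) = Mul(E, v)
Function('x')(h, V) = Rational(11, 3) (Function('x')(h, V) = Add(Rational(-4, 3), 5) = Rational(11, 3))
Function('I')(M) = Mul(Pow(M, -1), Add(Rational(11, 3), M)) (Function('I')(M) = Mul(Add(M, Rational(11, 3)), Pow(Add(M, Mul(-4, 0)), -1)) = Mul(Add(Rational(11, 3), M), Pow(Add(M, 0), -1)) = Mul(Add(Rational(11, 3), M), Pow(M, -1)) = Mul(Pow(M, -1), Add(Rational(11, 3), M)))
Mul(Function('I')(6), Add(-655, Mul(-1, -302))) = Mul(Mul(Pow(6, -1), Add(Rational(11, 3), 6)), Add(-655, Mul(-1, -302))) = Mul(Mul(Rational(1, 6), Rational(29, 3)), Add(-655, 302)) = Mul(Rational(29, 18), -353) = Rational(-10237, 18)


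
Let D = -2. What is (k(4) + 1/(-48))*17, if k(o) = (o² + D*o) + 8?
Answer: 13039/48 ≈ 271.65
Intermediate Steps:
k(o) = 8 + o² - 2*o (k(o) = (o² - 2*o) + 8 = 8 + o² - 2*o)
(k(4) + 1/(-48))*17 = ((8 + 4² - 2*4) + 1/(-48))*17 = ((8 + 16 - 8) - 1/48)*17 = (16 - 1/48)*17 = (767/48)*17 = 13039/48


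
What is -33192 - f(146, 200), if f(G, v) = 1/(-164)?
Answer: -5443487/164 ≈ -33192.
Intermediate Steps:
f(G, v) = -1/164
-33192 - f(146, 200) = -33192 - 1*(-1/164) = -33192 + 1/164 = -5443487/164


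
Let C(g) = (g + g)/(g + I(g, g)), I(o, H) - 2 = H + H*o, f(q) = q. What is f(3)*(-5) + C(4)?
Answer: -191/13 ≈ -14.692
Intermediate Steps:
I(o, H) = 2 + H + H*o (I(o, H) = 2 + (H + H*o) = 2 + H + H*o)
C(g) = 2*g/(2 + g**2 + 2*g) (C(g) = (g + g)/(g + (2 + g + g*g)) = (2*g)/(g + (2 + g + g**2)) = (2*g)/(2 + g**2 + 2*g) = 2*g/(2 + g**2 + 2*g))
f(3)*(-5) + C(4) = 3*(-5) + 2*4/(2 + 4**2 + 2*4) = -15 + 2*4/(2 + 16 + 8) = -15 + 2*4/26 = -15 + 2*4*(1/26) = -15 + 4/13 = -191/13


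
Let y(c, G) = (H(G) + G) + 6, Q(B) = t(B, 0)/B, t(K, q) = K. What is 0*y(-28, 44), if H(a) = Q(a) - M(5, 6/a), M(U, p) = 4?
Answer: 0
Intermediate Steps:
Q(B) = 1 (Q(B) = B/B = 1)
H(a) = -3 (H(a) = 1 - 1*4 = 1 - 4 = -3)
y(c, G) = 3 + G (y(c, G) = (-3 + G) + 6 = 3 + G)
0*y(-28, 44) = 0*(3 + 44) = 0*47 = 0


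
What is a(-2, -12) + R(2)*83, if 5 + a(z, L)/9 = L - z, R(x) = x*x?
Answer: 197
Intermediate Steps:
R(x) = x**2
a(z, L) = -45 - 9*z + 9*L (a(z, L) = -45 + 9*(L - z) = -45 + (-9*z + 9*L) = -45 - 9*z + 9*L)
a(-2, -12) + R(2)*83 = (-45 - 9*(-2) + 9*(-12)) + 2**2*83 = (-45 + 18 - 108) + 4*83 = -135 + 332 = 197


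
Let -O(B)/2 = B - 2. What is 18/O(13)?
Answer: -9/11 ≈ -0.81818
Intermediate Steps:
O(B) = 4 - 2*B (O(B) = -2*(B - 2) = -2*(-2 + B) = 4 - 2*B)
18/O(13) = 18/(4 - 2*13) = 18/(4 - 26) = 18/(-22) = 18*(-1/22) = -9/11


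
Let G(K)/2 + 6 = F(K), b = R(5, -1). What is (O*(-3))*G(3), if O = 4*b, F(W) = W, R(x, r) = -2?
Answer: -144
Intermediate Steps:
b = -2
G(K) = -12 + 2*K
O = -8 (O = 4*(-2) = -8)
(O*(-3))*G(3) = (-8*(-3))*(-12 + 2*3) = 24*(-12 + 6) = 24*(-6) = -144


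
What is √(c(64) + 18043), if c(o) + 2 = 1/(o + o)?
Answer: √4618498/16 ≈ 134.32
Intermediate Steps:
c(o) = -2 + 1/(2*o) (c(o) = -2 + 1/(o + o) = -2 + 1/(2*o))
√(c(64) + 18043) = √((-2 + (½)/64) + 18043) = √((-2 + (½)*(1/64)) + 18043) = √((-2 + 1/128) + 18043) = √(-255/128 + 18043) = √(2309249/128) = √4618498/16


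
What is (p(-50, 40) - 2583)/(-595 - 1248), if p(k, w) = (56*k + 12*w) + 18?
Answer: 4885/1843 ≈ 2.6506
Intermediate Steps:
p(k, w) = 18 + 12*w + 56*k (p(k, w) = (12*w + 56*k) + 18 = 18 + 12*w + 56*k)
(p(-50, 40) - 2583)/(-595 - 1248) = ((18 + 12*40 + 56*(-50)) - 2583)/(-595 - 1248) = ((18 + 480 - 2800) - 2583)/(-1843) = (-2302 - 2583)*(-1/1843) = -4885*(-1/1843) = 4885/1843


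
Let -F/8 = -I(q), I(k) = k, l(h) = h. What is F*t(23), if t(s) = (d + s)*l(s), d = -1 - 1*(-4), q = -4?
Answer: -19136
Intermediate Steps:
d = 3 (d = -1 + 4 = 3)
t(s) = s*(3 + s) (t(s) = (3 + s)*s = s*(3 + s))
F = -32 (F = -(-8)*(-4) = -8*4 = -32)
F*t(23) = -736*(3 + 23) = -736*26 = -32*598 = -19136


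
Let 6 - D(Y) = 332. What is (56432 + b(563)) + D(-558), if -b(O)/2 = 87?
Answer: 55932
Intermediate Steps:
D(Y) = -326 (D(Y) = 6 - 1*332 = 6 - 332 = -326)
b(O) = -174 (b(O) = -2*87 = -174)
(56432 + b(563)) + D(-558) = (56432 - 174) - 326 = 56258 - 326 = 55932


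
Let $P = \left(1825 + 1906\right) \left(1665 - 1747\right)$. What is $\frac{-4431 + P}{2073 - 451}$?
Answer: $- \frac{310373}{1622} \approx -191.35$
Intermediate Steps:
$P = -305942$ ($P = 3731 \left(-82\right) = -305942$)
$\frac{-4431 + P}{2073 - 451} = \frac{-4431 - 305942}{2073 - 451} = - \frac{310373}{1622}$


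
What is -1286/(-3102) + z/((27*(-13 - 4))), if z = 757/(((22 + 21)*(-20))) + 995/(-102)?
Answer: 4556061209/10408109580 ≈ 0.43774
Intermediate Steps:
z = -466457/43860 (z = 757/((43*(-20))) + 995*(-1/102) = 757/(-860) - 995/102 = 757*(-1/860) - 995/102 = -757/860 - 995/102 = -466457/43860 ≈ -10.635)
-1286/(-3102) + z/((27*(-13 - 4))) = -1286/(-3102) - 466457*1/(27*(-13 - 4))/43860 = -1286*(-1/3102) - 466457/(43860*(27*(-17))) = 643/1551 - 466457/43860/(-459) = 643/1551 - 466457/43860*(-1/459) = 643/1551 + 466457/20131740 = 4556061209/10408109580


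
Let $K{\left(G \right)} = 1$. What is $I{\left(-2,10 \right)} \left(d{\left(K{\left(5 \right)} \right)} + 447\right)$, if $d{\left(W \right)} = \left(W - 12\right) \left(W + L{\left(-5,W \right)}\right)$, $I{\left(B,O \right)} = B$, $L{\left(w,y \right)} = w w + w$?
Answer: $-432$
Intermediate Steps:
$L{\left(w,y \right)} = w + w^{2}$ ($L{\left(w,y \right)} = w^{2} + w = w + w^{2}$)
$d{\left(W \right)} = \left(-12 + W\right) \left(20 + W\right)$ ($d{\left(W \right)} = \left(W - 12\right) \left(W - 5 \left(1 - 5\right)\right) = \left(-12 + W\right) \left(W - -20\right) = \left(-12 + W\right) \left(W + 20\right) = \left(-12 + W\right) \left(20 + W\right)$)
$I{\left(-2,10 \right)} \left(d{\left(K{\left(5 \right)} \right)} + 447\right) = - 2 \left(\left(-240 + 1^{2} + 8 \cdot 1\right) + 447\right) = - 2 \left(\left(-240 + 1 + 8\right) + 447\right) = - 2 \left(-231 + 447\right) = \left(-2\right) 216 = -432$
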